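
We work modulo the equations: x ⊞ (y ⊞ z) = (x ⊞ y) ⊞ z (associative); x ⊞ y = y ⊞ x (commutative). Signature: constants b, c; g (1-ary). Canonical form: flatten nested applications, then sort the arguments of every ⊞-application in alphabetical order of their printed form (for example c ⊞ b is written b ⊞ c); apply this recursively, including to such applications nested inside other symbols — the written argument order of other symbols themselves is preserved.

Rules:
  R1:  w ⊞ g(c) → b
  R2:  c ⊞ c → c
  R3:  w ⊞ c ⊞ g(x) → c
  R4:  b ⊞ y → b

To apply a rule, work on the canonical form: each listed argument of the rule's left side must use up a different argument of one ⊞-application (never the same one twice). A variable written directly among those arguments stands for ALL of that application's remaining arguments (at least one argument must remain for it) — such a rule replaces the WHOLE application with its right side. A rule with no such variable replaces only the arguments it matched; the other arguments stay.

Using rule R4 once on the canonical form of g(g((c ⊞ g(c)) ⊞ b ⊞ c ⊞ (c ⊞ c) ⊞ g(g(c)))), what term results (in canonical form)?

Answer: g(g(b))

Derivation:
Canonical form:  g(g(b ⊞ c ⊞ c ⊞ c ⊞ c ⊞ g(c) ⊞ g(g(c))))
R4 matches:  uses b;  y := c ⊞ c ⊞ c ⊞ c ⊞ g(c) ⊞ g(g(c))
The extension variable absorbs all remaining arguments, so the whole application is rewritten.
New term:  g(g(b))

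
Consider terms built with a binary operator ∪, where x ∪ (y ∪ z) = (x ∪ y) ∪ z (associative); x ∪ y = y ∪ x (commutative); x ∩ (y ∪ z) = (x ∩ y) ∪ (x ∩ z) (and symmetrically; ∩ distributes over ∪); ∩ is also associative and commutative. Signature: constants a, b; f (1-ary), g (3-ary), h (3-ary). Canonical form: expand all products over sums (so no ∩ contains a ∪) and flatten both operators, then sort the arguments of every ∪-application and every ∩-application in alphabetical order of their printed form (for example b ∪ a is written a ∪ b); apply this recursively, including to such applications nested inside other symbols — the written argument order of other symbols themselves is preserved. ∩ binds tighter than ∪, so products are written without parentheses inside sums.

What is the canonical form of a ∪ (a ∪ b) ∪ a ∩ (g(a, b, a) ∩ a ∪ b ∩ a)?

Answer: a ∪ a ∪ a ∩ a ∩ b ∪ a ∩ a ∩ g(a, b, a) ∪ b

Derivation:
Expand:  a ∪ a ∪ b ∪ a ∩ a ∩ g(a, b, a) ∪ a ∩ a ∩ b
Sort:  a ∪ a ∪ a ∩ a ∩ b ∪ a ∩ a ∩ g(a, b, a) ∪ b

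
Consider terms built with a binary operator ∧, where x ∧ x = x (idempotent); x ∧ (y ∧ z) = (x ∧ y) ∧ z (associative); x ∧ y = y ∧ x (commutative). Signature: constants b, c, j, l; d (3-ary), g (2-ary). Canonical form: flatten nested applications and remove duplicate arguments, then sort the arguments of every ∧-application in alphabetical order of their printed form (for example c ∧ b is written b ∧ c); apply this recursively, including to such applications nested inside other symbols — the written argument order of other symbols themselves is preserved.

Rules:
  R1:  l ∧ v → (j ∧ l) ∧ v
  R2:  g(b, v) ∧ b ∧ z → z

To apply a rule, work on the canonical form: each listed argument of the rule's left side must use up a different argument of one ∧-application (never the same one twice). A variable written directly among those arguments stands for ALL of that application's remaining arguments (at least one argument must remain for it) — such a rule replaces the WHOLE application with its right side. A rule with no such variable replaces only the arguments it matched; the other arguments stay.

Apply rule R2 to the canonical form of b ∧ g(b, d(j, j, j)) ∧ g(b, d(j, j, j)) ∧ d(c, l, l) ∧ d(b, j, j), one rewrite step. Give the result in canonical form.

Answer: d(b, j, j) ∧ d(c, l, l)

Derivation:
Canonical form:  b ∧ d(b, j, j) ∧ d(c, l, l) ∧ g(b, d(j, j, j))
Match R2:  consume b, g(b, d(j, j, j));  v := d(j, j, j), z := d(b, j, j) ∧ d(c, l, l)
The extension variable absorbs all remaining arguments, so the whole application is rewritten.
New term:  d(b, j, j) ∧ d(c, l, l)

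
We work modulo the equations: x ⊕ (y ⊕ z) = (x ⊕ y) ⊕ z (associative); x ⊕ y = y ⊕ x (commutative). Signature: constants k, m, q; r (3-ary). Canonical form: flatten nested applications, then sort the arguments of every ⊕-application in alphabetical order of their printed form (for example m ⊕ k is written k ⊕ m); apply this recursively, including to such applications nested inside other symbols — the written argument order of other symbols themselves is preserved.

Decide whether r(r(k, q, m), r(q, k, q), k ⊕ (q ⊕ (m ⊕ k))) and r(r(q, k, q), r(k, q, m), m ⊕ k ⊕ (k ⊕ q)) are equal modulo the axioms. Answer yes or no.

Answer: no — r(r(k, q, m), r(q, k, q), k ⊕ k ⊕ m ⊕ q) vs r(r(q, k, q), r(k, q, m), k ⊕ k ⊕ m ⊕ q)

Derivation:
Left:  r(r(k, q, m), r(q, k, q), k ⊕ (q ⊕ (m ⊕ k)))
  Descend into:  k ⊕ (q ⊕ (m ⊕ k))
  Un-nest:  k ⊕ q ⊕ m ⊕ k
  Sort:  k ⊕ k ⊕ m ⊕ q
  Put back:  r(r(k, q, m), r(q, k, q), k ⊕ k ⊕ m ⊕ q)
Right:  r(r(q, k, q), r(k, q, m), m ⊕ k ⊕ (k ⊕ q))
  Descend into:  m ⊕ k ⊕ (k ⊕ q)
  Merge nested applications:  m ⊕ k ⊕ k ⊕ q
  Order the arguments:  k ⊕ k ⊕ m ⊕ q
  Put back:  r(r(q, k, q), r(k, q, m), k ⊕ k ⊕ m ⊕ q)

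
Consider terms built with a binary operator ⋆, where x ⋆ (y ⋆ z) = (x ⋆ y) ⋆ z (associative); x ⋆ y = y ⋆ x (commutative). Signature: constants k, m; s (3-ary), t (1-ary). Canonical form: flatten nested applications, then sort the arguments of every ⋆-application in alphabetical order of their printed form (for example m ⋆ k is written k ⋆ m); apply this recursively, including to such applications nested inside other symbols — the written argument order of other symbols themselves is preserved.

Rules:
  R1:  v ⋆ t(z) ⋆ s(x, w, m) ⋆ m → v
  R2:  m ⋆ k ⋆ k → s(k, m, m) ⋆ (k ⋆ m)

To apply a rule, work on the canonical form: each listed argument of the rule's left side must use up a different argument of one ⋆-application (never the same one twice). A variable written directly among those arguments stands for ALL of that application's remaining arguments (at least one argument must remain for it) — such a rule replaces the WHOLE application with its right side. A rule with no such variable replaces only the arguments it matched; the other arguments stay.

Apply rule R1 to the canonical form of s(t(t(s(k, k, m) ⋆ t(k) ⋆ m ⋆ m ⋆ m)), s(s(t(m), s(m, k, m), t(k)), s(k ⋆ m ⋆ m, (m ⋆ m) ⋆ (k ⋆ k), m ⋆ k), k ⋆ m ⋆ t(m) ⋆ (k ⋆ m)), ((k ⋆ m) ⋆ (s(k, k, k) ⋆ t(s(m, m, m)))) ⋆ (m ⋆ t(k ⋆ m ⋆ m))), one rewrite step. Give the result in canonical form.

Canonical form:  s(t(t(m ⋆ m ⋆ m ⋆ s(k, k, m) ⋆ t(k))), s(s(t(m), s(m, k, m), t(k)), s(k ⋆ m ⋆ m, k ⋆ k ⋆ m ⋆ m, k ⋆ m), k ⋆ k ⋆ m ⋆ m ⋆ t(m)), k ⋆ m ⋆ m ⋆ s(k, k, k) ⋆ t(k ⋆ m ⋆ m) ⋆ t(s(m, m, m)))
Apply R1:  consuming m, s(k, k, m), t(k);  v := m ⋆ m, w := k, x := k, z := k
The variable takes the whole remainder — replace the entire application.
Result:  s(t(t(m ⋆ m)), s(s(t(m), s(m, k, m), t(k)), s(k ⋆ m ⋆ m, k ⋆ k ⋆ m ⋆ m, k ⋆ m), k ⋆ k ⋆ m ⋆ m ⋆ t(m)), k ⋆ m ⋆ m ⋆ s(k, k, k) ⋆ t(k ⋆ m ⋆ m) ⋆ t(s(m, m, m)))

Answer: s(t(t(m ⋆ m)), s(s(t(m), s(m, k, m), t(k)), s(k ⋆ m ⋆ m, k ⋆ k ⋆ m ⋆ m, k ⋆ m), k ⋆ k ⋆ m ⋆ m ⋆ t(m)), k ⋆ m ⋆ m ⋆ s(k, k, k) ⋆ t(k ⋆ m ⋆ m) ⋆ t(s(m, m, m)))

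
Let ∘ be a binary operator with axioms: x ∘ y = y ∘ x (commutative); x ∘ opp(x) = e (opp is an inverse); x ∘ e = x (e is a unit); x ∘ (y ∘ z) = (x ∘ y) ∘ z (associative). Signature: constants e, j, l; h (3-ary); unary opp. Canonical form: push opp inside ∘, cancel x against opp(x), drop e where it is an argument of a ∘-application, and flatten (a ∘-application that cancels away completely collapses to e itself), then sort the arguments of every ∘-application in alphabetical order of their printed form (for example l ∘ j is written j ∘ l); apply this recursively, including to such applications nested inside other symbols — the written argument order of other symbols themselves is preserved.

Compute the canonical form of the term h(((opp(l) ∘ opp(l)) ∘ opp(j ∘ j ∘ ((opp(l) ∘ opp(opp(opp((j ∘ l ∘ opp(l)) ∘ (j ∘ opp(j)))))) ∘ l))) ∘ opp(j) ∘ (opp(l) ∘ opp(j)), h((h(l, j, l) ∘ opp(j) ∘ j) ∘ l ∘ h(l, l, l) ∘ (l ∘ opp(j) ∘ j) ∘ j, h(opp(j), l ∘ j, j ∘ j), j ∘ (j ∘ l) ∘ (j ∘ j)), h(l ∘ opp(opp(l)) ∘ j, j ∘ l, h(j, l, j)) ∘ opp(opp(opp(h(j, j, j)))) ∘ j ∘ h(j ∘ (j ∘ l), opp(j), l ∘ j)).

Focus inside:  ((opp(l) ∘ opp(l)) ∘ opp(j ∘ j ∘ ((opp(l) ∘ opp(opp(opp((j ∘ l ∘ opp(l)) ∘ (j ∘ opp(j)))))) ∘ l))) ∘ opp(j) ∘ (opp(l) ∘ opp(j))
Push opp inside:  distribute opp over ∘ and collapse double opp
Collect:  opp(l) ∘ opp(l) ∘ opp(l) ∘ opp(j) ∘ opp(j) ∘ opp(j)
Order the arguments:  opp(j) ∘ opp(j) ∘ opp(j) ∘ opp(l) ∘ opp(l) ∘ opp(l)
Reassemble:  h(opp(j) ∘ opp(j) ∘ opp(j) ∘ opp(l) ∘ opp(l) ∘ opp(l), h(h(l, j, l) ∘ h(l, l, l) ∘ j ∘ l ∘ l, h(opp(j), j ∘ l, j ∘ j), j ∘ j ∘ j ∘ j ∘ l), h(j ∘ j ∘ l, opp(j), j ∘ l) ∘ h(j ∘ l ∘ l, j ∘ l, h(j, l, j)) ∘ j ∘ opp(h(j, j, j)))

Answer: h(opp(j) ∘ opp(j) ∘ opp(j) ∘ opp(l) ∘ opp(l) ∘ opp(l), h(h(l, j, l) ∘ h(l, l, l) ∘ j ∘ l ∘ l, h(opp(j), j ∘ l, j ∘ j), j ∘ j ∘ j ∘ j ∘ l), h(j ∘ j ∘ l, opp(j), j ∘ l) ∘ h(j ∘ l ∘ l, j ∘ l, h(j, l, j)) ∘ j ∘ opp(h(j, j, j)))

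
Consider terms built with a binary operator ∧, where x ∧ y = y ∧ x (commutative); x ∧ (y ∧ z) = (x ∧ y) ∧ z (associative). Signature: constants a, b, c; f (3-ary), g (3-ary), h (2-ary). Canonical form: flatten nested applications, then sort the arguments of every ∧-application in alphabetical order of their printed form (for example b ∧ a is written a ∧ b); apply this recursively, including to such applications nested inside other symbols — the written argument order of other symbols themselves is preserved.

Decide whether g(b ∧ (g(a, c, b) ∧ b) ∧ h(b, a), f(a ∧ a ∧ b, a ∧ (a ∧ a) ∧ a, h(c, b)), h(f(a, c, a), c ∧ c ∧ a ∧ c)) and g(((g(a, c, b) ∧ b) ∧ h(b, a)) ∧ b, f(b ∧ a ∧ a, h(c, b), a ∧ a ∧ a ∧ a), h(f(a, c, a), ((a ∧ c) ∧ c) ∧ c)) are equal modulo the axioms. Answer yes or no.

Answer: no — g(b ∧ b ∧ g(a, c, b) ∧ h(b, a), f(a ∧ a ∧ b, a ∧ a ∧ a ∧ a, h(c, b)), h(f(a, c, a), a ∧ c ∧ c ∧ c)) vs g(b ∧ b ∧ g(a, c, b) ∧ h(b, a), f(a ∧ a ∧ b, h(c, b), a ∧ a ∧ a ∧ a), h(f(a, c, a), a ∧ c ∧ c ∧ c))

Derivation:
Left:  g(b ∧ (g(a, c, b) ∧ b) ∧ h(b, a), f(a ∧ a ∧ b, a ∧ (a ∧ a) ∧ a, h(c, b)), h(f(a, c, a), c ∧ c ∧ a ∧ c))
  Descend into:  b ∧ (g(a, c, b) ∧ b) ∧ h(b, a)
  Flatten:  b ∧ g(a, c, b) ∧ b ∧ h(b, a)
  Order the arguments:  b ∧ b ∧ g(a, c, b) ∧ h(b, a)
  Reassemble:  g(b ∧ b ∧ g(a, c, b) ∧ h(b, a), f(a ∧ a ∧ b, a ∧ a ∧ a ∧ a, h(c, b)), h(f(a, c, a), a ∧ c ∧ c ∧ c))
Right:  g(((g(a, c, b) ∧ b) ∧ h(b, a)) ∧ b, f(b ∧ a ∧ a, h(c, b), a ∧ a ∧ a ∧ a), h(f(a, c, a), ((a ∧ c) ∧ c) ∧ c))
  Focus inside:  ((g(a, c, b) ∧ b) ∧ h(b, a)) ∧ b
  Merge nested applications:  g(a, c, b) ∧ b ∧ h(b, a) ∧ b
  Sort arguments:  b ∧ b ∧ g(a, c, b) ∧ h(b, a)
  Rebuild:  g(b ∧ b ∧ g(a, c, b) ∧ h(b, a), f(a ∧ a ∧ b, h(c, b), a ∧ a ∧ a ∧ a), h(f(a, c, a), a ∧ c ∧ c ∧ c))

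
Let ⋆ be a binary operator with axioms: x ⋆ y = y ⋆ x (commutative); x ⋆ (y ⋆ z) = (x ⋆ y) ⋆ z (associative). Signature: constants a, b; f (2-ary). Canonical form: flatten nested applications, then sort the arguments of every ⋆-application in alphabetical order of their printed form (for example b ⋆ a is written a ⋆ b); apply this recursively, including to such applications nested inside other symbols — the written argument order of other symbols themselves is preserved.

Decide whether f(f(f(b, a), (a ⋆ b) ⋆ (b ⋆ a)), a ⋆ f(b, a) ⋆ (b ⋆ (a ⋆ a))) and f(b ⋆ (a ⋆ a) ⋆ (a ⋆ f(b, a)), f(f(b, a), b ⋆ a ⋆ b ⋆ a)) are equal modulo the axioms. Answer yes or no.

Answer: no — f(f(f(b, a), a ⋆ a ⋆ b ⋆ b), a ⋆ a ⋆ a ⋆ b ⋆ f(b, a)) vs f(a ⋆ a ⋆ a ⋆ b ⋆ f(b, a), f(f(b, a), a ⋆ a ⋆ b ⋆ b))

Derivation:
Left:  f(f(f(b, a), (a ⋆ b) ⋆ (b ⋆ a)), a ⋆ f(b, a) ⋆ (b ⋆ (a ⋆ a)))
  Work inside:  a ⋆ f(b, a) ⋆ (b ⋆ (a ⋆ a))
  Flatten:  a ⋆ f(b, a) ⋆ b ⋆ a ⋆ a
  Sort arguments:  a ⋆ a ⋆ a ⋆ b ⋆ f(b, a)
  Put back:  f(f(f(b, a), a ⋆ a ⋆ b ⋆ b), a ⋆ a ⋆ a ⋆ b ⋆ f(b, a))
Right:  f(b ⋆ (a ⋆ a) ⋆ (a ⋆ f(b, a)), f(f(b, a), b ⋆ a ⋆ b ⋆ a))
  Work inside:  b ⋆ (a ⋆ a) ⋆ (a ⋆ f(b, a))
  Un-nest:  b ⋆ a ⋆ a ⋆ a ⋆ f(b, a)
  Sort arguments:  a ⋆ a ⋆ a ⋆ b ⋆ f(b, a)
  Put back:  f(a ⋆ a ⋆ a ⋆ b ⋆ f(b, a), f(f(b, a), a ⋆ a ⋆ b ⋆ b))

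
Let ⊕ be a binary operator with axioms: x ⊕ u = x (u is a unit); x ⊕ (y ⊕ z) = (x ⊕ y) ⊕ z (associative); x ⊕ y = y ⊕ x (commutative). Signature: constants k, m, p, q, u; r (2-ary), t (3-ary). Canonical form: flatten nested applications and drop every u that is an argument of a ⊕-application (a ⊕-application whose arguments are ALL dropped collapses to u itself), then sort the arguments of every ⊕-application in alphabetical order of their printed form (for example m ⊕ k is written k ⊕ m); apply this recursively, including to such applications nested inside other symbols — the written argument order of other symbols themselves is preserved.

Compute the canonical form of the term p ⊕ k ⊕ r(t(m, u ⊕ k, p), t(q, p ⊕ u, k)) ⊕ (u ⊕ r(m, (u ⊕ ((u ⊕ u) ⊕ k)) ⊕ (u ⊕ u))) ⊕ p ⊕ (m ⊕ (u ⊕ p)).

Merge nested applications:  p ⊕ k ⊕ r(t(m, u ⊕ k, p), t(q, p ⊕ u, k)) ⊕ u ⊕ r(m, (u ⊕ ((u ⊕ u) ⊕ k)) ⊕ (u ⊕ u)) ⊕ p ⊕ m ⊕ u ⊕ p
Canonicalize subterm:  r(t(m, u ⊕ k, p), t(q, p ⊕ u, k))  →  r(t(m, k, p), t(q, p, k))
Inside:  r(m, (u ⊕ ((u ⊕ u) ⊕ k)) ⊕ (u ⊕ u))  →  r(m, k)
Units out:  drop u (×2)
Order the arguments:  k ⊕ m ⊕ p ⊕ p ⊕ p ⊕ r(m, k) ⊕ r(t(m, k, p), t(q, p, k))

Answer: k ⊕ m ⊕ p ⊕ p ⊕ p ⊕ r(m, k) ⊕ r(t(m, k, p), t(q, p, k))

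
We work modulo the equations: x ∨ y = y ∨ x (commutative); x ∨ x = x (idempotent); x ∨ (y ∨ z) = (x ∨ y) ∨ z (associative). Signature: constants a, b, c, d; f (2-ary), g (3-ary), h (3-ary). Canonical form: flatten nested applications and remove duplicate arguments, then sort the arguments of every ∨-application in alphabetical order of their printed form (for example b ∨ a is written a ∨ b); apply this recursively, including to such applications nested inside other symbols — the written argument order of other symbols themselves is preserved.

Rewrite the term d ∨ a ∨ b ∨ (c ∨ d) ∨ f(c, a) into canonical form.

Answer: a ∨ b ∨ c ∨ d ∨ f(c, a)

Derivation:
Merge nested applications:  d ∨ a ∨ b ∨ c ∨ d ∨ f(c, a)
Deduplicate:  drop duplicate d
Order the arguments:  a ∨ b ∨ c ∨ d ∨ f(c, a)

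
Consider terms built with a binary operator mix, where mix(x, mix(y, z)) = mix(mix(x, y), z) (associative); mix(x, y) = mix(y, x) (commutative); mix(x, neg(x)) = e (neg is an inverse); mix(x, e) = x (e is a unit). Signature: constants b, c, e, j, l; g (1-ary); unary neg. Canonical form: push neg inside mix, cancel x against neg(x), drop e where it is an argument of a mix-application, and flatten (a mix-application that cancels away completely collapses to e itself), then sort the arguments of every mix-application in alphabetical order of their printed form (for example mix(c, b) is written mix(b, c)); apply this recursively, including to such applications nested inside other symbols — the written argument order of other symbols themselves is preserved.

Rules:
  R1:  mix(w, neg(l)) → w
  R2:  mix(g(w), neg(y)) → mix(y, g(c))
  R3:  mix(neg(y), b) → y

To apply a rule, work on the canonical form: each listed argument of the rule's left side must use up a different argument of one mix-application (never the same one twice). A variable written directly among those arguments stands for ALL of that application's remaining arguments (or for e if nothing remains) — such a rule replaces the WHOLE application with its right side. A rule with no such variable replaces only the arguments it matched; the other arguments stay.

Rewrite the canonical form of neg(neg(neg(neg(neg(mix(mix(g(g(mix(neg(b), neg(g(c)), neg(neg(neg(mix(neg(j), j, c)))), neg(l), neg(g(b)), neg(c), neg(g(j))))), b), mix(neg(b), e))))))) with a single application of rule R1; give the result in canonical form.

Canonical form:  neg(g(g(mix(neg(b), neg(c), neg(c), neg(g(b)), neg(g(c)), neg(g(j)), neg(l)))))
R1 matches:  uses neg(l);  w := mix(neg(b), neg(c), neg(c), neg(g(b)), neg(g(c)), neg(g(j)))
Every leftover argument binds to the variable; the entire application is replaced.
Giving:  neg(g(g(mix(neg(b), neg(c), neg(c), neg(g(b)), neg(g(c)), neg(g(j))))))

Answer: neg(g(g(mix(neg(b), neg(c), neg(c), neg(g(b)), neg(g(c)), neg(g(j))))))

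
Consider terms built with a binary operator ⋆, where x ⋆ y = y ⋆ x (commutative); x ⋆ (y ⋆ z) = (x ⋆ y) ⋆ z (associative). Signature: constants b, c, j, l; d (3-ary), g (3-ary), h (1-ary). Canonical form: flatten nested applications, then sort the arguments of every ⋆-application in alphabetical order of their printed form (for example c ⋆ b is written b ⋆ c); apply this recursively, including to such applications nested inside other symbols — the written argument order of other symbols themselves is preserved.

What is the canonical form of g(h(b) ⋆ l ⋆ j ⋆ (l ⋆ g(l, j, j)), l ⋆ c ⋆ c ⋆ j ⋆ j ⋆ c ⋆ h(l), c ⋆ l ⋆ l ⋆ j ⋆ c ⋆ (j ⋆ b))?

Answer: g(g(l, j, j) ⋆ h(b) ⋆ j ⋆ l ⋆ l, c ⋆ c ⋆ c ⋆ h(l) ⋆ j ⋆ j ⋆ l, b ⋆ c ⋆ c ⋆ j ⋆ j ⋆ l ⋆ l)

Derivation:
Descend into:  h(b) ⋆ l ⋆ j ⋆ (l ⋆ g(l, j, j))
Flatten:  h(b) ⋆ l ⋆ j ⋆ l ⋆ g(l, j, j)
Sort:  g(l, j, j) ⋆ h(b) ⋆ j ⋆ l ⋆ l
Put back:  g(g(l, j, j) ⋆ h(b) ⋆ j ⋆ l ⋆ l, c ⋆ c ⋆ c ⋆ h(l) ⋆ j ⋆ j ⋆ l, b ⋆ c ⋆ c ⋆ j ⋆ j ⋆ l ⋆ l)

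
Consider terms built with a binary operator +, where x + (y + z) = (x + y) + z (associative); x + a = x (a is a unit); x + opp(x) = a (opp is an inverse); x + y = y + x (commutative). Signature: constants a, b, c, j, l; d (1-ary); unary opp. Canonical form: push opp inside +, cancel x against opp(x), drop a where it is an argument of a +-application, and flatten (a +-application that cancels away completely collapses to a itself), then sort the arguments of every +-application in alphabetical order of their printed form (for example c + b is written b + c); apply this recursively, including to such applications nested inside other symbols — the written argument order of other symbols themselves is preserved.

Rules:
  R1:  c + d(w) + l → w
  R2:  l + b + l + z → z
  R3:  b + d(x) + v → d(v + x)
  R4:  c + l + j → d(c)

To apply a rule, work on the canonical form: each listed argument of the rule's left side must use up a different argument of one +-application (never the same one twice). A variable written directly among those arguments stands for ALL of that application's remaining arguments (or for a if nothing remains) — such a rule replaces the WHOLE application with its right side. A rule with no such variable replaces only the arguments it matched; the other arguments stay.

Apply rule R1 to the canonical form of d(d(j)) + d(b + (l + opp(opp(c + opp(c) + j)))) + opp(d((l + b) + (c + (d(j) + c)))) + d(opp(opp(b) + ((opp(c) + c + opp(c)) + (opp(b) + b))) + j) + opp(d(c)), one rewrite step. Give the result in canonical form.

Answer: d(b + j + l) + d(d(j)) + opp(d(c))

Derivation:
Canonical form:  d(b + c + j) + d(b + j + l) + d(d(j)) + opp(d(b + c + c + d(j) + l)) + opp(d(c))
Apply R1:  consuming c, d(j), l;  w := j
Result:  d(b + j + l) + d(d(j)) + opp(d(c))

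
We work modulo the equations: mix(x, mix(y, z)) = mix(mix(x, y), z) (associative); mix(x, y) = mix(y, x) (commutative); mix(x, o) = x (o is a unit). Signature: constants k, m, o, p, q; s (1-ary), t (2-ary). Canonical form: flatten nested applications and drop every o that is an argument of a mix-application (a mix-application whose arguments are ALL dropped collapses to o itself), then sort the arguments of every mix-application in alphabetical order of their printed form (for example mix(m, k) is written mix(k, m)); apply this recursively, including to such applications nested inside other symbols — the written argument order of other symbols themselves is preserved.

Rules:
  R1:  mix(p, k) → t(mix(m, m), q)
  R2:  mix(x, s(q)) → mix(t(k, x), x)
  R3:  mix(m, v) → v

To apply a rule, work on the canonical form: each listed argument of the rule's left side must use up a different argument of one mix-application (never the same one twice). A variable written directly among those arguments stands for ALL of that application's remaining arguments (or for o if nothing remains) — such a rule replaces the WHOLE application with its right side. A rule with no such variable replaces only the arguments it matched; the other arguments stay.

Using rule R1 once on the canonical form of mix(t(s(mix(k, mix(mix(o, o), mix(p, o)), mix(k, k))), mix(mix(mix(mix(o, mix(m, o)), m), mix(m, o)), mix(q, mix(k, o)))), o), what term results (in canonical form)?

Answer: t(s(mix(k, k, t(mix(m, m), q))), mix(k, m, m, m, q))

Derivation:
Canonical form:  t(s(mix(k, k, k, p)), mix(k, m, m, m, q))
Match R1:  consume k, p
Giving:  t(s(mix(k, k, t(mix(m, m), q))), mix(k, m, m, m, q))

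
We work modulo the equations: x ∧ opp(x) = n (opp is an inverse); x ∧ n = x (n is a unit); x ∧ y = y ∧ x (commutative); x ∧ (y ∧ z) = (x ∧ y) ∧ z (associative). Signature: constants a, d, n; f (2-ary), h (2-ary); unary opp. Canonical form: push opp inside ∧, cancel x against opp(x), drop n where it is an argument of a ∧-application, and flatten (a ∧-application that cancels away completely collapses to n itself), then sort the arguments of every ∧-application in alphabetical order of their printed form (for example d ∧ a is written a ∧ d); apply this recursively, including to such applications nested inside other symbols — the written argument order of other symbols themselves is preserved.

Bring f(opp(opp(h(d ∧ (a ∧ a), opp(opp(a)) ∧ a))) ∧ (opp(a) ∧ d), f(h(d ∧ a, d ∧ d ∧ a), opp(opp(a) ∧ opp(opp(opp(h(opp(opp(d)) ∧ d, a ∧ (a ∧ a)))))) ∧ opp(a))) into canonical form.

Answer: f(d ∧ h(a ∧ a ∧ d, a ∧ a) ∧ opp(a), f(h(a ∧ d, a ∧ d ∧ d), h(d ∧ d, a ∧ a ∧ a)))

Derivation:
Work inside:  opp(opp(a) ∧ opp(opp(opp(h(opp(opp(d)) ∧ d, a ∧ (a ∧ a)))))) ∧ opp(a)
Push opp inside:  distribute opp over ∧ and collapse double opp
Cancel:  a cancels
Combine occurrences:  h(d ∧ d, a ∧ a ∧ a)
Put back:  f(d ∧ h(a ∧ a ∧ d, a ∧ a) ∧ opp(a), f(h(a ∧ d, a ∧ d ∧ d), h(d ∧ d, a ∧ a ∧ a)))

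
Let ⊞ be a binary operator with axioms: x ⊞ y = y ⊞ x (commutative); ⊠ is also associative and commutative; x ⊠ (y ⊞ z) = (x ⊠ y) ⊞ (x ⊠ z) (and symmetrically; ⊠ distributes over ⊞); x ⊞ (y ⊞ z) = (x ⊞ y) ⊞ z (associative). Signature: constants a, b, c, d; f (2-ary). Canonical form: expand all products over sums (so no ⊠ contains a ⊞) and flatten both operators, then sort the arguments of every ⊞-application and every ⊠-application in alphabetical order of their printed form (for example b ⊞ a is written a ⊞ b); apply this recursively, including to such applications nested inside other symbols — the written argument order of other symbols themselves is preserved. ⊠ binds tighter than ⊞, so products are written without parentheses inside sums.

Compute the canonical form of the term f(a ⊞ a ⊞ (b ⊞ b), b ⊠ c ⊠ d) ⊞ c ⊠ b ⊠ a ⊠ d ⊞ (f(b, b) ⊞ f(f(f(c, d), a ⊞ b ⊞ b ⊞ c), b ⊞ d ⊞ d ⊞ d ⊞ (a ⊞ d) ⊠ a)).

Expand products over sums:  f(a ⊞ a ⊞ b ⊞ b, b ⊠ c ⊠ d) ⊞ a ⊠ b ⊠ c ⊠ d ⊞ f(b, b) ⊞ f(f(f(c, d), a ⊞ b ⊞ b ⊞ c), a ⊠ a ⊞ a ⊠ d ⊞ b ⊞ d ⊞ d ⊞ d)
Sort arguments:  a ⊠ b ⊠ c ⊠ d ⊞ f(a ⊞ a ⊞ b ⊞ b, b ⊠ c ⊠ d) ⊞ f(b, b) ⊞ f(f(f(c, d), a ⊞ b ⊞ b ⊞ c), a ⊠ a ⊞ a ⊠ d ⊞ b ⊞ d ⊞ d ⊞ d)

Answer: a ⊠ b ⊠ c ⊠ d ⊞ f(a ⊞ a ⊞ b ⊞ b, b ⊠ c ⊠ d) ⊞ f(b, b) ⊞ f(f(f(c, d), a ⊞ b ⊞ b ⊞ c), a ⊠ a ⊞ a ⊠ d ⊞ b ⊞ d ⊞ d ⊞ d)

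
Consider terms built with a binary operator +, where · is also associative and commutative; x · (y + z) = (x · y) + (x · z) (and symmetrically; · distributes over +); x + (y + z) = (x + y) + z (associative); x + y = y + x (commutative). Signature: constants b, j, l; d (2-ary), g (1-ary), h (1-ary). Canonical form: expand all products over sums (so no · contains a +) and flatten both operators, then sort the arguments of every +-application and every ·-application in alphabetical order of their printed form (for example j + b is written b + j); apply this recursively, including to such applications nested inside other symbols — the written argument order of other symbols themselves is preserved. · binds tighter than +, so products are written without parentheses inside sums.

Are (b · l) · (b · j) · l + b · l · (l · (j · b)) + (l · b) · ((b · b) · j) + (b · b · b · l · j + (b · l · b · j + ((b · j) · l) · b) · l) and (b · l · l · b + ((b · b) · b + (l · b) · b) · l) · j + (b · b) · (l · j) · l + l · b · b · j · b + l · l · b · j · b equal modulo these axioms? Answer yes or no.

Left:  (b · l) · (b · j) · l + b · l · (l · (j · b)) + (l · b) · ((b · b) · j) + (b · b · b · l · j + (b · l · b · j + ((b · j) · l) · b) · l)
  Distribute:  b · b · j · l · l + b · b · j · l · l + b · b · b · j · l + b · b · b · j · l + b · b · j · l · l + b · b · j · l · l
  Sort arguments:  b · b · b · j · l + b · b · b · j · l + b · b · j · l · l + b · b · j · l · l + b · b · j · l · l + b · b · j · l · l
Right:  (b · l · l · b + ((b · b) · b + (l · b) · b) · l) · j + (b · b) · (l · j) · l + l · b · b · j · b + l · l · b · j · b
  Expand products over sums:  b · b · j · l · l + b · b · b · j · l + b · b · j · l · l + b · b · j · l · l + b · b · b · j · l + b · b · j · l · l
  Order the arguments:  b · b · b · j · l + b · b · b · j · l + b · b · j · l · l + b · b · j · l · l + b · b · j · l · l + b · b · j · l · l

Answer: yes — both canonical forms are b · b · b · j · l + b · b · b · j · l + b · b · j · l · l + b · b · j · l · l + b · b · j · l · l + b · b · j · l · l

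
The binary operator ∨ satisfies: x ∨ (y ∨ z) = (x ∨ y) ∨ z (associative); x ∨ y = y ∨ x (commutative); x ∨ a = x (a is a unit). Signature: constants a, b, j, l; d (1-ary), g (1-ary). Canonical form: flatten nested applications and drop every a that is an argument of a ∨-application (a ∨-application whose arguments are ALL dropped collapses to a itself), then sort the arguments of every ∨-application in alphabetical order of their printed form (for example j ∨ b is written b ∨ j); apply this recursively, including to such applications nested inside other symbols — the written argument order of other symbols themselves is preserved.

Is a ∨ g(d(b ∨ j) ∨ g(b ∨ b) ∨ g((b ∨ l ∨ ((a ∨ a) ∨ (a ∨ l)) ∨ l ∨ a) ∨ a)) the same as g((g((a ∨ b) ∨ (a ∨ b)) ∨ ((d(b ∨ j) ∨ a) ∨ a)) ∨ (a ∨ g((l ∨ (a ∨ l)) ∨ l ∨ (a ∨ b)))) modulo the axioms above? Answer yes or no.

Left:  a ∨ g(d(b ∨ j) ∨ g(b ∨ b) ∨ g((b ∨ l ∨ ((a ∨ a) ∨ (a ∨ l)) ∨ l ∨ a) ∨ a))
  Canonicalize subterm:  g(d(b ∨ j) ∨ g(b ∨ b) ∨ g((b ∨ l ∨ ((a ∨ a) ∨ (a ∨ l)) ∨ l ∨ a) ∨ a))  →  g(d(b ∨ j) ∨ g(b ∨ b) ∨ g(b ∨ l ∨ l ∨ l))
  Units out:  drop a
  Sort arguments:  g(d(b ∨ j) ∨ g(b ∨ b) ∨ g(b ∨ l ∨ l ∨ l))
Right:  g((g((a ∨ b) ∨ (a ∨ b)) ∨ ((d(b ∨ j) ∨ a) ∨ a)) ∨ (a ∨ g((l ∨ (a ∨ l)) ∨ l ∨ (a ∨ b))))
  Work inside:  (g((a ∨ b) ∨ (a ∨ b)) ∨ ((d(b ∨ j) ∨ a) ∨ a)) ∨ (a ∨ g((l ∨ (a ∨ l)) ∨ l ∨ (a ∨ b)))
  Un-nest:  g((a ∨ b) ∨ (a ∨ b)) ∨ d(b ∨ j) ∨ a ∨ a ∨ a ∨ g((l ∨ (a ∨ l)) ∨ l ∨ (a ∨ b))
  Canonicalize subterm:  g((a ∨ b) ∨ (a ∨ b))  →  g(b ∨ b)
  Canonicalize subterm:  g((l ∨ (a ∨ l)) ∨ l ∨ (a ∨ b))  →  g(b ∨ l ∨ l ∨ l)
  Drop the unit:  drop a (×3)
  Sort arguments:  d(b ∨ j) ∨ g(b ∨ b) ∨ g(b ∨ l ∨ l ∨ l)
  Put back:  g(d(b ∨ j) ∨ g(b ∨ b) ∨ g(b ∨ l ∨ l ∨ l))

Answer: yes — both canonical forms are g(d(b ∨ j) ∨ g(b ∨ b) ∨ g(b ∨ l ∨ l ∨ l))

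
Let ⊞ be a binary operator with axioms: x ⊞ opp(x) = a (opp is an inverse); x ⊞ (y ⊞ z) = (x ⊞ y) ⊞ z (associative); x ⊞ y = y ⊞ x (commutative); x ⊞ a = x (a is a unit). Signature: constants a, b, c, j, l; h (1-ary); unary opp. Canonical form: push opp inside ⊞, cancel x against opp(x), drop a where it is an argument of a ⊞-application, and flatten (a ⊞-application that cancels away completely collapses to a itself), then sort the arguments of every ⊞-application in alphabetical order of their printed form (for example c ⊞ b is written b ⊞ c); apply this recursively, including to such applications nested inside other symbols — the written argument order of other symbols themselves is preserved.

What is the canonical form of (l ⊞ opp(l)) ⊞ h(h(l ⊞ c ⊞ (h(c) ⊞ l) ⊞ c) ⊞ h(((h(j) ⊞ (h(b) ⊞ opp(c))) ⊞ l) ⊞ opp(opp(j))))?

Push opp inside:  distribute opp over ⊞ and collapse double opp
Inverses cancel:  l cancels
Collect terms:  h(h(c ⊞ c ⊞ h(c) ⊞ l ⊞ l) ⊞ h(h(b) ⊞ h(j) ⊞ j ⊞ l ⊞ opp(c)))

Answer: h(h(c ⊞ c ⊞ h(c) ⊞ l ⊞ l) ⊞ h(h(b) ⊞ h(j) ⊞ j ⊞ l ⊞ opp(c)))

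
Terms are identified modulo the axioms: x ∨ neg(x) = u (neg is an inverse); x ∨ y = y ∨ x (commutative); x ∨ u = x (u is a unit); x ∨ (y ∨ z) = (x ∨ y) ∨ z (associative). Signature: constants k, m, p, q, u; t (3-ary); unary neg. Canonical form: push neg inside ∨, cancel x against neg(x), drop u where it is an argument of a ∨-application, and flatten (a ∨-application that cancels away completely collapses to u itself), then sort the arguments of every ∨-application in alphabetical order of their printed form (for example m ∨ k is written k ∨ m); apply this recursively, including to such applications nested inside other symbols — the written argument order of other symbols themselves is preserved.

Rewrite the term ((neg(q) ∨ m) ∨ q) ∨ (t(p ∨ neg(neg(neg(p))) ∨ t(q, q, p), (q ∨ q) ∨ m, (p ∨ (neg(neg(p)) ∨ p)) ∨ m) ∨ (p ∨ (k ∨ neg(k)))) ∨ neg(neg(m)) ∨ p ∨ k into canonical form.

Push neg inside:  distribute neg over ∨ and collapse double neg
Cancel inverse pairs:  q cancels
Collect:  m ∨ m ∨ t(t(q, q, p), m ∨ q ∨ q, m ∨ p ∨ p ∨ p) ∨ p ∨ p ∨ k
Sort:  k ∨ m ∨ m ∨ p ∨ p ∨ t(t(q, q, p), m ∨ q ∨ q, m ∨ p ∨ p ∨ p)

Answer: k ∨ m ∨ m ∨ p ∨ p ∨ t(t(q, q, p), m ∨ q ∨ q, m ∨ p ∨ p ∨ p)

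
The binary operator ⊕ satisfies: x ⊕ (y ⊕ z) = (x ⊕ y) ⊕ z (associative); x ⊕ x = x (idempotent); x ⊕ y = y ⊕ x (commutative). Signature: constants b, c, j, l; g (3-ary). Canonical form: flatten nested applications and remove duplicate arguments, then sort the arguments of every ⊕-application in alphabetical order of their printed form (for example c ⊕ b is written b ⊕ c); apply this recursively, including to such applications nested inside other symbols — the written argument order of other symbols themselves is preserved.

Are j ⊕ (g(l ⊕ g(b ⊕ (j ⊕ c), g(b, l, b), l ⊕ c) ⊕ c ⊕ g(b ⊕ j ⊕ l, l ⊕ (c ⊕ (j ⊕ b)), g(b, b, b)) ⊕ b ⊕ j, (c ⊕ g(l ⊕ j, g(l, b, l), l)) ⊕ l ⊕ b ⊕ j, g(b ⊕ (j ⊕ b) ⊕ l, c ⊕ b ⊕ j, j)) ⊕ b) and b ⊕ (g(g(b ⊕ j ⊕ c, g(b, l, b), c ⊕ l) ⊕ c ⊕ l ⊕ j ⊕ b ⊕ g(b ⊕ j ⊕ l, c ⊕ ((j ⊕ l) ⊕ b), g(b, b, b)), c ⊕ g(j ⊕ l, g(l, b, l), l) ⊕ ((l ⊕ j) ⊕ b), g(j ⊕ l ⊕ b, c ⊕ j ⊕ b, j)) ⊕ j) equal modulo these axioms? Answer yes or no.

Answer: yes — both canonical forms are b ⊕ g(b ⊕ c ⊕ g(b ⊕ c ⊕ j, g(b, l, b), c ⊕ l) ⊕ g(b ⊕ j ⊕ l, b ⊕ c ⊕ j ⊕ l, g(b, b, b)) ⊕ j ⊕ l, b ⊕ c ⊕ g(j ⊕ l, g(l, b, l), l) ⊕ j ⊕ l, g(b ⊕ j ⊕ l, b ⊕ c ⊕ j, j)) ⊕ j

Derivation:
Left:  j ⊕ (g(l ⊕ g(b ⊕ (j ⊕ c), g(b, l, b), l ⊕ c) ⊕ c ⊕ g(b ⊕ j ⊕ l, l ⊕ (c ⊕ (j ⊕ b)), g(b, b, b)) ⊕ b ⊕ j, (c ⊕ g(l ⊕ j, g(l, b, l), l)) ⊕ l ⊕ b ⊕ j, g(b ⊕ (j ⊕ b) ⊕ l, c ⊕ b ⊕ j, j)) ⊕ b)
  Merge nested applications:  j ⊕ g(l ⊕ g(b ⊕ (j ⊕ c), g(b, l, b), l ⊕ c) ⊕ c ⊕ g(b ⊕ j ⊕ l, l ⊕ (c ⊕ (j ⊕ b)), g(b, b, b)) ⊕ b ⊕ j, (c ⊕ g(l ⊕ j, g(l, b, l), l)) ⊕ l ⊕ b ⊕ j, g(b ⊕ (j ⊕ b) ⊕ l, c ⊕ b ⊕ j, j)) ⊕ b
  Inside:  g(l ⊕ g(b ⊕ (j ⊕ c), g(b, l, b), l ⊕ c) ⊕ c ⊕ g(b ⊕ j ⊕ l, l ⊕ (c ⊕ (j ⊕ b)), g(b, b, b)) ⊕ b ⊕ j, (c ⊕ g(l ⊕ j, g(l, b, l), l)) ⊕ l ⊕ b ⊕ j, g(b ⊕ (j ⊕ b) ⊕ l, c ⊕ b ⊕ j, j))  →  g(b ⊕ c ⊕ g(b ⊕ c ⊕ j, g(b, l, b), c ⊕ l) ⊕ g(b ⊕ j ⊕ l, b ⊕ c ⊕ j ⊕ l, g(b, b, b)) ⊕ j ⊕ l, b ⊕ c ⊕ g(j ⊕ l, g(l, b, l), l) ⊕ j ⊕ l, g(b ⊕ j ⊕ l, b ⊕ c ⊕ j, j))
  Order the arguments:  b ⊕ g(b ⊕ c ⊕ g(b ⊕ c ⊕ j, g(b, l, b), c ⊕ l) ⊕ g(b ⊕ j ⊕ l, b ⊕ c ⊕ j ⊕ l, g(b, b, b)) ⊕ j ⊕ l, b ⊕ c ⊕ g(j ⊕ l, g(l, b, l), l) ⊕ j ⊕ l, g(b ⊕ j ⊕ l, b ⊕ c ⊕ j, j)) ⊕ j
Right:  b ⊕ (g(g(b ⊕ j ⊕ c, g(b, l, b), c ⊕ l) ⊕ c ⊕ l ⊕ j ⊕ b ⊕ g(b ⊕ j ⊕ l, c ⊕ ((j ⊕ l) ⊕ b), g(b, b, b)), c ⊕ g(j ⊕ l, g(l, b, l), l) ⊕ ((l ⊕ j) ⊕ b), g(j ⊕ l ⊕ b, c ⊕ j ⊕ b, j)) ⊕ j)
  Un-nest:  b ⊕ g(g(b ⊕ j ⊕ c, g(b, l, b), c ⊕ l) ⊕ c ⊕ l ⊕ j ⊕ b ⊕ g(b ⊕ j ⊕ l, c ⊕ ((j ⊕ l) ⊕ b), g(b, b, b)), c ⊕ g(j ⊕ l, g(l, b, l), l) ⊕ ((l ⊕ j) ⊕ b), g(j ⊕ l ⊕ b, c ⊕ j ⊕ b, j)) ⊕ j
  Inside:  g(g(b ⊕ j ⊕ c, g(b, l, b), c ⊕ l) ⊕ c ⊕ l ⊕ j ⊕ b ⊕ g(b ⊕ j ⊕ l, c ⊕ ((j ⊕ l) ⊕ b), g(b, b, b)), c ⊕ g(j ⊕ l, g(l, b, l), l) ⊕ ((l ⊕ j) ⊕ b), g(j ⊕ l ⊕ b, c ⊕ j ⊕ b, j))  →  g(b ⊕ c ⊕ g(b ⊕ c ⊕ j, g(b, l, b), c ⊕ l) ⊕ g(b ⊕ j ⊕ l, b ⊕ c ⊕ j ⊕ l, g(b, b, b)) ⊕ j ⊕ l, b ⊕ c ⊕ g(j ⊕ l, g(l, b, l), l) ⊕ j ⊕ l, g(b ⊕ j ⊕ l, b ⊕ c ⊕ j, j))
  Order the arguments:  b ⊕ g(b ⊕ c ⊕ g(b ⊕ c ⊕ j, g(b, l, b), c ⊕ l) ⊕ g(b ⊕ j ⊕ l, b ⊕ c ⊕ j ⊕ l, g(b, b, b)) ⊕ j ⊕ l, b ⊕ c ⊕ g(j ⊕ l, g(l, b, l), l) ⊕ j ⊕ l, g(b ⊕ j ⊕ l, b ⊕ c ⊕ j, j)) ⊕ j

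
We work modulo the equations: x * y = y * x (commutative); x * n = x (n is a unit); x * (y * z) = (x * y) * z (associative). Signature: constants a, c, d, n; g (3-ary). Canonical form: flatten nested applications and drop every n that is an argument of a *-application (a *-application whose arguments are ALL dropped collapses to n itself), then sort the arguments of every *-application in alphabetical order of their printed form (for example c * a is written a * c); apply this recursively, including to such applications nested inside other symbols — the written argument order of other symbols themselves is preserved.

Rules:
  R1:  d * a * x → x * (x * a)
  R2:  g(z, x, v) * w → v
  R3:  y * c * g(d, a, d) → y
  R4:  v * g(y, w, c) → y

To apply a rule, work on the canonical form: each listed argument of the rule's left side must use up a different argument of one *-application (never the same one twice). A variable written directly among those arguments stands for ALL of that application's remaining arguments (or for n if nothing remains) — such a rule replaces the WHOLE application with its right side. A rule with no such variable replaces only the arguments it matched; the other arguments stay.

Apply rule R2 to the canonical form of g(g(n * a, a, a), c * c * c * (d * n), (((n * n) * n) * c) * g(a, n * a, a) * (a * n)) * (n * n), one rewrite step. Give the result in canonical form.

Answer: g(g(a, a, a), c * c * c * d, a)

Derivation:
Canonical form:  g(g(a, a, a), c * c * c * d, a * c * g(a, a, a))
Match R2:  consume g(a, a, a);  v := a, w := a * c, x := a, z := a
Every leftover argument binds to the variable; the entire application is replaced.
Giving:  g(g(a, a, a), c * c * c * d, a)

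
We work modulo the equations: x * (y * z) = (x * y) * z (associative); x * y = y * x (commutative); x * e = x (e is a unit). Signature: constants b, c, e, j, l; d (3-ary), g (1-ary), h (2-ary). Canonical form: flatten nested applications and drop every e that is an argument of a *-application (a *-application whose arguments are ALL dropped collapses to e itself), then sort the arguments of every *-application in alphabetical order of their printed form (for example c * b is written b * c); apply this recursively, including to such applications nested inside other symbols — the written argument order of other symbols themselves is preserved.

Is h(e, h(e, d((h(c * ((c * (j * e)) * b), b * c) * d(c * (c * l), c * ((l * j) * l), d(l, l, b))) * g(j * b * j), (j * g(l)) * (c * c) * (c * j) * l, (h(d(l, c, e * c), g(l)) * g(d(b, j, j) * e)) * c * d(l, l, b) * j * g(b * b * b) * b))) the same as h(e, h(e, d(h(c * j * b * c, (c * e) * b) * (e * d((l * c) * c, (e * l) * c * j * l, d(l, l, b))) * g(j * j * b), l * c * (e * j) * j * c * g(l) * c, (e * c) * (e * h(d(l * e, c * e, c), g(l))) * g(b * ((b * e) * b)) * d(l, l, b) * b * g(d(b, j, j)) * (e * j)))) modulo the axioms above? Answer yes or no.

Answer: yes — both canonical forms are h(e, h(e, d(d(c * c * l, c * j * l * l, d(l, l, b)) * g(b * j * j) * h(b * c * c * j, b * c), c * c * c * g(l) * j * j * l, b * c * d(l, l, b) * g(b * b * b) * g(d(b, j, j)) * h(d(l, c, c), g(l)) * j)))

Derivation:
Left:  h(e, h(e, d((h(c * ((c * (j * e)) * b), b * c) * d(c * (c * l), c * ((l * j) * l), d(l, l, b))) * g(j * b * j), (j * g(l)) * (c * c) * (c * j) * l, (h(d(l, c, e * c), g(l)) * g(d(b, j, j) * e)) * c * d(l, l, b) * j * g(b * b * b) * b)))
  Work inside:  (h(c * ((c * (j * e)) * b), b * c) * d(c * (c * l), c * ((l * j) * l), d(l, l, b))) * g(j * b * j)
  Un-nest:  h(c * ((c * (j * e)) * b), b * c) * d(c * (c * l), c * ((l * j) * l), d(l, l, b)) * g(j * b * j)
  Inside:  h(c * ((c * (j * e)) * b), b * c)  →  h(b * c * c * j, b * c)
  Canonicalize subterm:  d(c * (c * l), c * ((l * j) * l), d(l, l, b))  →  d(c * c * l, c * j * l * l, d(l, l, b))
  Canonicalize subterm:  g(j * b * j)  →  g(b * j * j)
  Sort arguments:  d(c * c * l, c * j * l * l, d(l, l, b)) * g(b * j * j) * h(b * c * c * j, b * c)
  Put back:  h(e, h(e, d(d(c * c * l, c * j * l * l, d(l, l, b)) * g(b * j * j) * h(b * c * c * j, b * c), c * c * c * g(l) * j * j * l, b * c * d(l, l, b) * g(b * b * b) * g(d(b, j, j)) * h(d(l, c, c), g(l)) * j)))
Right:  h(e, h(e, d(h(c * j * b * c, (c * e) * b) * (e * d((l * c) * c, (e * l) * c * j * l, d(l, l, b))) * g(j * j * b), l * c * (e * j) * j * c * g(l) * c, (e * c) * (e * h(d(l * e, c * e, c), g(l))) * g(b * ((b * e) * b)) * d(l, l, b) * b * g(d(b, j, j)) * (e * j))))
  Focus inside:  (e * c) * (e * h(d(l * e, c * e, c), g(l))) * g(b * ((b * e) * b)) * d(l, l, b) * b * g(d(b, j, j)) * (e * j)
  Flatten:  e * c * e * h(d(l * e, c * e, c), g(l)) * g(b * ((b * e) * b)) * d(l, l, b) * b * g(d(b, j, j)) * e * j
  Canonicalize subterm:  h(d(l * e, c * e, c), g(l))  →  h(d(l, c, c), g(l))
  Inside:  g(b * ((b * e) * b))  →  g(b * b * b)
  Drop the unit:  drop e (×3)
  Sort:  b * c * d(l, l, b) * g(b * b * b) * g(d(b, j, j)) * h(d(l, c, c), g(l)) * j
  Put back:  h(e, h(e, d(d(c * c * l, c * j * l * l, d(l, l, b)) * g(b * j * j) * h(b * c * c * j, b * c), c * c * c * g(l) * j * j * l, b * c * d(l, l, b) * g(b * b * b) * g(d(b, j, j)) * h(d(l, c, c), g(l)) * j)))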